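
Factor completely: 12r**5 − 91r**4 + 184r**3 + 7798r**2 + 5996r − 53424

(3r + 14)(4r − 9)(r + 4)(r**2 − 14r + 106)

Trying the rational-root candidates, r = −14/3 is a root, giving the factor (3r + 14) and quotient 4r**4 − 49r**3 + 290r**2 + 1246r − 3816.
Continuing, r = −4 is a root, so (r + 4) is a factor; dividing leaves 4r**3 − 65r**2 + 550r − 954.
Next, r = 9/4 is a root, so (4r − 9) divides it; the quotient is r**2 − 14r + 106.
The quadratic r**2 − 14r + 106 has discriminant −228 < 0 and is irreducible over ℤ.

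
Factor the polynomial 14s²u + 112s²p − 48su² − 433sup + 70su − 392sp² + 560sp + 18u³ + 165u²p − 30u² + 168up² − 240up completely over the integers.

Group: u(14s² − 48su − 49sp + 70s + 18u² + 21up − 30u) + 8p(14s² − 48su − 49sp + 70s + 18u² + 21up − 30u); both groups contain (14s² − 48su − 49sp + 70s + 18u² + 21up − 30u), so (u + 8p) is a factor with cofactor 14s² − 48su − 49sp + 70s + 18u² + 21up − 30u.
The cofactor groups again: 14s² − 48su − 49sp + 70s + 18u² + 21up − 30u = 2s(7s − 3u) + (−6u − 7p + 10)(7s − 3u); both groups contain (7s − 3u), giving (2s − 6u − 7p + 10)(7s − 3u).

(2s − 6u − 7p + 10)(7s − 3u)(u + 8p)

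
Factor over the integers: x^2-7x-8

(x+1)(x-8)

Two integers with product -8 and sum -7 are -8 and 1.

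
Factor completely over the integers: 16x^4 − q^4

Difference of squares twice: with A = 2x and B = q, A⁴ − B⁴ = (A² − B²)(A² + B²), and A² − B² factors again.

(2x − q)(2x + q)(4x^2 + q^2)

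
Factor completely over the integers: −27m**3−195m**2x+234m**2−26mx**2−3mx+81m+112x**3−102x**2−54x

−(3m−2x)(9m+8x+3)(m+7x−9)

Group: 3m(−9m**2−71mx+78m−56x**2+51x+27) − 2x(−9m**2−71mx+78m−56x**2+51x+27); both groups contain (−9m**2−71mx+78m−56x**2+51x+27), so (3m−2x) is a factor with cofactor −9m**2−71mx+78m−56x**2+51x+27.
The cofactor groups again: −9m**2−71mx+78m−56x**2+51x+27 = −m(9m+8x+3) + (−7x+9)(9m+8x+3); both groups contain (9m+8x+3), giving −(m+7x−9)(9m+8x+3).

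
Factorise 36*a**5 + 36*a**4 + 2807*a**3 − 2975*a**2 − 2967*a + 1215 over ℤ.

By the rational root theorem, a = −5/6 is a root, so (6*a + 5) is a factor; dividing leaves 6*a**4 + a**3 + 467*a**2 − 885*a + 243.
Then a = 1/3 is a root, so (3*a − 1) divides it; the quotient is 2*a**3 + a**2 + 156*a − 243.
Then a = 3/2 is a root, giving the factor (2*a − 3) and quotient a**2 + 2*a + 81.
The quadratic a**2 + 2*a + 81 has discriminant −320 < 0 and is irreducible over ℤ.

(2*a − 3)*(3*a − 1)*(6*a + 5)*(a**2 + 2*a + 81)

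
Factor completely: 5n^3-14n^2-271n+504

(5n-9)(n+7)(n-8)

By the rational root theorem, n = -7 is a root, giving the factor (n+7) and quotient 5n^2-49n+72.
The remaining quadratic factors as (n-8)(5n-9).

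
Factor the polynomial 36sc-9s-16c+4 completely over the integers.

(4c-1)(9s-4)

Group as (36sc-9s) + (-16c+4) = 9s(4c-1) - 4(4c-1).
Both groups share the factor (4c-1).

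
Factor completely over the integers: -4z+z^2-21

(z+3)(z-7)

Two integers with product -21 and sum -4 are 3 and -7.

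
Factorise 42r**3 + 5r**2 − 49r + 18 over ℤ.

By the rational root theorem, r = 1/2 is a root, so (2r − 1) divides it; the quotient is 21r**2 + 13r − 18.
The remaining quadratic factors as (3r − 2)(7r + 9).

(2r − 1)(3r − 2)(7r + 9)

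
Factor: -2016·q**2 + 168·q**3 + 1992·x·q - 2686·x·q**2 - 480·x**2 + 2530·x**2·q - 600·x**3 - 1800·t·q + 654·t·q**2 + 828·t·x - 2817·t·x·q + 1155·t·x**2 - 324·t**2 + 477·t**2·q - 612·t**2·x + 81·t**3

(3·t - 5·x + 12·q)·(9·t - 8·x + 14·q)·(3·t - 15·x + q - 12)

Group: 9·t·(9·t**2 - 60·t·x + 39·t·q - 36·t + 75·x**2 - 185·x·q + 60·x + 12·q**2 - 144·q) + (-8·x + 14·q)·(9·t**2 - 60·t·x + 39·t·q - 36·t + 75·x**2 - 185·x·q + 60·x + 12·q**2 - 144·q); both groups contain (9·t**2 - 60·t·x + 39·t·q - 36·t + 75·x**2 - 185·x·q + 60·x + 12·q**2 - 144·q), so (9·t - 8·x + 14·q) is a factor with cofactor 9·t**2 - 60·t·x + 39·t·q - 36·t + 75·x**2 - 185·x·q + 60·x + 12·q**2 - 144·q.
The cofactor groups again: 9·t**2 - 60·t·x + 39·t·q - 36·t + 75·x**2 - 185·x·q + 60·x + 12·q**2 - 144·q = 3·t·(3·t - 15·x + q - 12) + (-5·x + 12·q)·(3·t - 15·x + q - 12); both groups contain (3·t - 15·x + q - 12), giving (3·t - 5·x + 12·q)·(3·t - 15·x + q - 12).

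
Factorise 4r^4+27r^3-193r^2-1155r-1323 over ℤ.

Among the possible rational roots, r = 7 is a root, giving the factor (r-7) and quotient 4r^3+55r^2+192r+189.
Then r = -9 is a root, so (r+9) is a factor; dividing leaves 4r^2+19r+21.
The remaining quadratic factors as (4r+7)(r+3).

(4r+7)(r+3)(r+9)(r-7)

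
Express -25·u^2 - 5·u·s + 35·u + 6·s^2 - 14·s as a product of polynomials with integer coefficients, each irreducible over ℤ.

Group: -5·u·(5·u + 3·s - 7) + 2·s·(5·u + 3·s - 7); both groups contain (5·u + 3·s - 7).

-(5·u - 2·s)·(5·u + 3·s - 7)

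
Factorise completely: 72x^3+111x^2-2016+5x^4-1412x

Among the possible rational roots, x = 4 is a root, so (x-4) is a factor; dividing leaves 5x^3+92x^2+479x+504.
Next, x = -8 is a root, so (x+8) is a factor; dividing leaves 5x^2+52x+63.
The remaining quadratic factors as (5x+7)(x+9).

(5x+7)(x+8)(x+9)(x-4)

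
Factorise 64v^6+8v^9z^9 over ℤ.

Every term has a factor of 8v^6; factoring it out leaves v^3z^9+8.
Recognize a sum of cubes with the parts vz^3 and 2.

8v^6(vz^3+2)(v^2z^6−2vz^3+4)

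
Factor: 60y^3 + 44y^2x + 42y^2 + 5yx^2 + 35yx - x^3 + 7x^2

Group: 3y(20y^2 + 8yx + 14y - x^2 + 7x) + x(20y^2 + 8yx + 14y - x^2 + 7x); both groups contain (20y^2 + 8yx + 14y - x^2 + 7x), so (3y + x) is a factor with cofactor 20y^2 + 8yx + 14y - x^2 + 7x.
The cofactor groups again: 20y^2 + 8yx + 14y - x^2 + 7x = 10y(2y + x) + (-x + 7)(2y + x); both groups contain (2y + x), giving (10y - x + 7)(2y + x).

(10y - x + 7)(2y + x)(3y + x)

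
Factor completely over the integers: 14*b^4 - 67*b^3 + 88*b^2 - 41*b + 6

Testing divisors of the constant over divisors of the leading coefficient, b = 2/7 is a root, so (7*b - 2) is a factor; dividing leaves 2*b^3 - 9*b^2 + 10*b - 3.
Continuing, b = 3 is a root, giving the factor (b - 3) and quotient 2*b^2 - 3*b + 1.
The remaining quadratic factors as (2*b - 1)(b - 1).

(2*b - 1)*(7*b - 2)*(b - 1)*(b - 3)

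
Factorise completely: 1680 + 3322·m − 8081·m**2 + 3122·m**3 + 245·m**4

By the rational root theorem, m = 8/7 is a root, so (7·m − 8) divides it; the quotient is 35·m**3 + 486·m**2 − 599·m − 210.
Then m = −15 is a root, giving the factor (m + 15) and quotient 35·m**2 − 39·m − 14.
The remaining quadratic factors as (7·m + 2)(5·m − 7).

(5·m − 7)·(7·m + 2)·(7·m − 8)·(m + 15)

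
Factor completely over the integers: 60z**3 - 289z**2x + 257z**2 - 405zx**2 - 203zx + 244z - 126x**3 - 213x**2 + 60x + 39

(z - 6x + 3)(5z + 3x + 1)(12z + 7x + 13)

Group: z(60z**2 + 71zx + 77z + 21x**2 + 46x + 13) + (-6x + 3)(60z**2 + 71zx + 77z + 21x**2 + 46x + 13); both groups contain (60z**2 + 71zx + 77z + 21x**2 + 46x + 13), so (z - 6x + 3) is a factor with cofactor 60z**2 + 71zx + 77z + 21x**2 + 46x + 13.
The cofactor groups again: 60z**2 + 71zx + 77z + 21x**2 + 46x + 13 = 5z(12z + 7x + 13) + (3x + 1)(12z + 7x + 13); both groups contain (12z + 7x + 13), giving (5z + 3x + 1)(12z + 7x + 13).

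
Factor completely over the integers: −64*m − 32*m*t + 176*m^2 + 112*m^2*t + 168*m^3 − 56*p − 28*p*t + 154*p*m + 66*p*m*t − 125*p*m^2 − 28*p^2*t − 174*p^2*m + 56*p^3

Group: 2*p*(28*p^2 + 11*p*m − 14*p*t − 28*p − 24*m^2 − 16*m*t − 32*m) + (−7*m + 2)*(28*p^2 + 11*p*m − 14*p*t − 28*p − 24*m^2 − 16*m*t − 32*m); both groups contain (28*p^2 + 11*p*m − 14*p*t − 28*p − 24*m^2 − 16*m*t − 32*m), so (2*p − 7*m + 2) is a factor with cofactor 28*p^2 + 11*p*m − 14*p*t − 28*p − 24*m^2 − 16*m*t − 32*m.
The cofactor groups again: 28*p^2 + 11*p*m − 14*p*t − 28*p − 24*m^2 − 16*m*t − 32*m = 7*p*(4*p − 3*m − 2*t − 4) + 8*m*(4*p − 3*m − 2*t − 4); both groups contain (4*p − 3*m − 2*t − 4), giving (7*p + 8*m)*(4*p − 3*m − 2*t − 4).

(4*p − 3*m − 2*t − 4)*(2*p − 7*m + 2)*(7*p + 8*m)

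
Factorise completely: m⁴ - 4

(m² + 2)*(m² - 2)

Substitute u = m² to get a quadratic in u, then factor.
m² + 2 is irreducible over ℤ (always positive, so no real roots).
m² - 2 is irreducible over ℤ (2 is not a perfect square).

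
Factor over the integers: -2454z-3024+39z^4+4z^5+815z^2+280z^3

Among the possible rational roots, z = 9/4 is a root, giving the factor (4z-9) and quotient z^4+12z^3+97z^2+422z+336.
Next, z = -6 is a root, so (z+6) divides it; the quotient is z^3+6z^2+61z+56.
Next, z = -1 is a root, so (z+1) divides it; the quotient is z^2+5z+56.
The quadratic z^2+5z+56 has discriminant -199 < 0 and is irreducible over ℤ.

(4z-9)(z+1)(z+6)(z^2+5z+56)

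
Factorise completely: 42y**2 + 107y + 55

(6y + 11)(7y + 5)

Need a pair with product 42·55 = 2310 and sum 107: that's 30 and 77.
Split the middle term: 42y**2 + 30y + 77y + 55 = 6y(7y + 5) + 11(7y + 5).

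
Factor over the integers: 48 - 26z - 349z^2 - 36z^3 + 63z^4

(3z - 1)(3z - 8)(7z + 3)(z + 2)

Testing divisors of the constant over divisors of the leading coefficient, z = 8/3 is a root, giving the factor (3z - 8) and quotient 21z^3 + 44z^2 + z - 6.
Next, z = -3/7 is a root, so (7z + 3) divides it; the quotient is 3z^2 + 5z - 2.
The remaining quadratic factors as (3z - 1)(z + 2).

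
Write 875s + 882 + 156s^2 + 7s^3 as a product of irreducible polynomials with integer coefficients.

By the rational root theorem, s = -14 is a root, so (s + 14) divides it; the quotient is 7s^2 + 58s + 63.
The remaining quadratic factors as (s + 7)(7s + 9).

(7s + 9)(s + 14)(s + 7)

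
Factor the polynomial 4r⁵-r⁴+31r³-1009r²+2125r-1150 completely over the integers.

(4r-5)(r-1)(r-5)(r²+7r+46)

Testing divisors of the constant over divisors of the leading coefficient, r = 5 is a root, giving the factor (r-5) and quotient 4r⁴+19r³+126r²-379r+230.
Continuing, r = 1 is a root, giving the factor (r-1) and quotient 4r³+23r²+149r-230.
Continuing, r = 5/4 is a root, giving the factor (4r-5) and quotient r²+7r+46.
The quadratic r²+7r+46 has discriminant -135 < 0 and is irreducible over ℤ.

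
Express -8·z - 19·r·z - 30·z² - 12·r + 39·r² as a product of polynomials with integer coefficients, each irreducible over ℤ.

(13·r - 15·z - 4)·(3·r + 2·z)

Group: 13·r·(3·r + 2·z) + (-15·z - 4)·(3·r + 2·z); both groups contain (3·r + 2·z).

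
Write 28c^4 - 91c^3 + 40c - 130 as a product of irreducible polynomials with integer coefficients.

Group as (28c^4 + 40c) + (-91c^3 - 130) = 4c(7c^3 + 10) - 13(7c^3 + 10).
Both groups share the factor (7c^3 + 10).

(4c - 13)(7c^3 + 10)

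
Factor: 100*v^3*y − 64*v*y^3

Pull out the common factor 4*v*y; 25*v^2 − 16*y^2 is a difference of squares.

4*v*y*(5*v + 4*y)*(5*v − 4*y)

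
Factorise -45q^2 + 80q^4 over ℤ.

Pull out the common factor 5q^2; 16q^2 - 9 is a difference of squares.

5q^2(4q + 3)(4q - 3)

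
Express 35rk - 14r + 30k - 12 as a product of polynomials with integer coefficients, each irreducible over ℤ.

Group as (35rk - 14r) + (30k - 12) = 7r(5k - 2) + 6(5k - 2).
Both groups share the factor (5k - 2).

(5k - 2)(7r + 6)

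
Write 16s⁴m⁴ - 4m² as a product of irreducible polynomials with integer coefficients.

Factor out 4m² first: what remains is 4s⁴m² - 1.
Recognize a difference of squares with the parts 2s²m and 1.

4m²(2s²m + 1)(2s²m - 1)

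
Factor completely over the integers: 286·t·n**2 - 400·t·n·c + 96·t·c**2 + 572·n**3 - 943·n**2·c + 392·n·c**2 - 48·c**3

(11·n - 12·c)·(13·n - 4·c)·(2·t + 4·n - c)

Group: 11·n·(26·t·n - 8·t·c + 52·n**2 - 29·n·c + 4·c**2) - 12·c·(26·t·n - 8·t·c + 52·n**2 - 29·n·c + 4·c**2); both groups contain (26·t·n - 8·t·c + 52·n**2 - 29·n·c + 4·c**2), so (11·n - 12·c) is a factor with cofactor 26·t·n - 8·t·c + 52·n**2 - 29·n·c + 4·c**2.
The cofactor groups again: 26·t·n - 8·t·c + 52·n**2 - 29·n·c + 4·c**2 = 13·n·(2·t + 4·n - c) - 4·c·(2·t + 4·n - c); both groups contain (2·t + 4·n - c), giving (13·n - 4·c)·(2·t + 4·n - c).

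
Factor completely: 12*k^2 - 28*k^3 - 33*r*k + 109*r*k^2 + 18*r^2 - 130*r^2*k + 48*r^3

Group: 2*r*(24*r^2 - 53*r*k + 9*r + 28*k^2 - 12*k) - k*(24*r^2 - 53*r*k + 9*r + 28*k^2 - 12*k); both groups contain (24*r^2 - 53*r*k + 9*r + 28*k^2 - 12*k), so (2*r - k) is a factor with cofactor 24*r^2 - 53*r*k + 9*r + 28*k^2 - 12*k.
The cofactor groups again: 24*r^2 - 53*r*k + 9*r + 28*k^2 - 12*k = 8*r*(3*r - 4*k) + (-7*k + 3)*(3*r - 4*k); both groups contain (3*r - 4*k), giving (8*r - 7*k + 3)*(3*r - 4*k).

(3*r - 4*k)*(8*r - 7*k + 3)*(2*r - k)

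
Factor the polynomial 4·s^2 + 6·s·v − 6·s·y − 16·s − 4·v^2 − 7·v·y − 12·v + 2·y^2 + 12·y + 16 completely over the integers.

(2·s + 4·v − y − 4)·(2·s − v − 2·y − 4)

Group: 2·s·(2·s − v − 2·y − 4) + (4·v − y − 4)·(2·s − v − 2·y − 4); both groups contain (2·s − v − 2·y − 4).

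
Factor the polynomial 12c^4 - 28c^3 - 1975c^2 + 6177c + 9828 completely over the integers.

By the rational root theorem, c = -7/6 is a root, so (6c + 7) is a factor; dividing leaves 2c^3 - 7c^2 - 321c + 1404.
Continuing, c = -13 is a root, giving the factor (c + 13) and quotient 2c^2 - 33c + 108.
The remaining quadratic factors as (c - 12)(2c - 9).

(2c - 9)(6c + 7)(c + 13)(c - 12)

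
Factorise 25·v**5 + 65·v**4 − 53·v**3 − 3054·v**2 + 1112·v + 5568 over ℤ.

(5·v + 6)·(5·v − 8)·(v − 4)·(v**2 + 7·v + 29)

Testing divisors of the constant over divisors of the leading coefficient, v = 4 is a root, so (v − 4) is a factor; dividing leaves 25·v**4 + 165·v**3 + 607·v**2 − 626·v − 1392.
Next, v = −6/5 is a root, so (5·v + 6) is a factor; dividing leaves 5·v**3 + 27·v**2 + 89·v − 232.
Then v = 8/5 is a root, giving the factor (5·v − 8) and quotient v**2 + 7·v + 29.
The quadratic v**2 + 7·v + 29 has discriminant −67 < 0 and is irreducible over ℤ.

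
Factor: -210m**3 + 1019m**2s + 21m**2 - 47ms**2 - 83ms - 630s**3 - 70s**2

Group: 7m(-30m**2 + 167ms + 3m - 126s**2 - 14s) + 5s(-30m**2 + 167ms + 3m - 126s**2 - 14s); both groups contain (-30m**2 + 167ms + 3m - 126s**2 - 14s), so (7m + 5s) is a factor with cofactor -30m**2 + 167ms + 3m - 126s**2 - 14s.
The cofactor groups again: -30m**2 + 167ms + 3m - 126s**2 - 14s = -3m(10m - 9s - 1) + 14s(10m - 9s - 1); both groups contain (10m - 9s - 1), giving -(3m - 14s)(10m - 9s - 1).

-(10m - 9s - 1)(3m - 14s)(7m + 5s)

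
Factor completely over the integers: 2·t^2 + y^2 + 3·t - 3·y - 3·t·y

(2·t - y + 3)·(t - y)

Group: t·(2·t - y + 3) - y·(2·t - y + 3); both groups contain (2·t - y + 3).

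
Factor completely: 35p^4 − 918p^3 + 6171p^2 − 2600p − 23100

By the rational root theorem, p = 10 is a root, so (p − 10) is a factor; dividing leaves 35p^3 − 568p^2 + 491p + 2310.
Continuing, p = −11/7 is a root, giving the factor (7p + 11) and quotient 5p^2 − 89p + 210.
The remaining quadratic factors as (5p − 14)(p − 15).

(5p − 14)(7p + 11)(p − 10)(p − 15)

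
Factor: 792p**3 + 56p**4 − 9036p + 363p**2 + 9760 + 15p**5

Testing divisors of the constant over divisors of the leading coefficient, p = 5/3 is a root, giving the factor (3p − 5) and quotient 5p**4 + 27p**3 + 309p**2 + 636p − 1952.
Then p = −4 is a root, so (p + 4) divides it; the quotient is 5p**3 + 7p**2 + 281p − 488.
Then p = 8/5 is a root, so (5p − 8) is a factor; dividing leaves p**2 + 3p + 61.
The quadratic p**2 + 3p + 61 has discriminant −235 < 0 and is irreducible over ℤ.

(3p − 5)(5p − 8)(p + 4)(p**2 + 3p + 61)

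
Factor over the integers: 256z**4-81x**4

(4z-3x)(4z+3x)(16z**2+9x**2)

Write as (16z**2)² − (9x**2)², then factor 16z**2-9x**2 once more.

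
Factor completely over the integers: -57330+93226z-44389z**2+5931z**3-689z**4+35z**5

By the rational root theorem, z = 7/5 is a root, so (5z-7) is a factor; dividing leaves 7z**4-128z**3+1007z**2-7468z+8190.
Continuing, z = 9/7 is a root, so (7z-9) is a factor; dividing leaves z**3-17z**2+122z-910.
Continuing, z = 13 is a root, giving the factor (z-13) and quotient z**2-4z+70.
The quadratic z**2-4z+70 has discriminant -264 < 0 and is irreducible over ℤ.

(5z-7)(7z-9)(z-13)(z**2-4z+70)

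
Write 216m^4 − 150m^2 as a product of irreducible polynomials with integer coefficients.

6m^2(6m + 5)(6m − 5)

Factor out 6m^2, leaving 36m^2 − 25, which is a difference of two squares.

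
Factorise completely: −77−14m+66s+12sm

(2m+11)(6s−7)

Group as (12sm+66s) + (−14m−77) = 6s(2m+11) − 7(2m+11).
Both groups share the factor (2m+11).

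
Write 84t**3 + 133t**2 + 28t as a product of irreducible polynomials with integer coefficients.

Pull out the common factor 7t, then factor the remaining trinomial.

7t(3t + 4)(4t + 1)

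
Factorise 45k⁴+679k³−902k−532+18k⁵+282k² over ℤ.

(3k+2)(6k−7)(k+1)(k²+2k+38)

Among the possible rational roots, k = 7/6 is a root, so (6k−7) is a factor; dividing leaves 3k⁴+11k³+126k²+194k+76.
Continuing, k = −1 is a root, so (k+1) divides it; the quotient is 3k³+8k²+118k+76.
Continuing, k = −2/3 is a root, so (3k+2) is a factor; dividing leaves k²+2k+38.
The quadratic k²+2k+38 has discriminant −148 < 0 and is irreducible over ℤ.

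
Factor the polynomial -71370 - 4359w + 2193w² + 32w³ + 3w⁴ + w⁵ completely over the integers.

Testing divisors of the constant over divisors of the leading coefficient, w = -13 is a root, so (w + 13) divides it; the quotient is w⁴ - 10w³ + 162w² + 87w - 5490.
Next, w = 6 is a root, so (w - 6) is a factor; dividing leaves w³ - 4w² + 138w + 915.
Then w = -5 is a root, giving the factor (w + 5) and quotient w² - 9w + 183.
The quadratic w² - 9w + 183 has discriminant -651 < 0 and is irreducible over ℤ.

(w + 13)(w + 5)(w - 6)(w² - 9w + 183)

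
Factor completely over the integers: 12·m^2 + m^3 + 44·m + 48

(m + 2)·(m + 4)·(m + 6)

Testing divisors of the constant over divisors of the leading coefficient, m = -4 is a root, so (m + 4) divides it; the quotient is m^2 + 8·m + 12.
The remaining quadratic factors as (m + 6)(m + 2).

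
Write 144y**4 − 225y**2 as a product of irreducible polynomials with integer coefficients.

9y**2(4y + 5)(4y − 5)

Pull out the common factor 9y**2; 16y**2 − 25 is a difference of squares.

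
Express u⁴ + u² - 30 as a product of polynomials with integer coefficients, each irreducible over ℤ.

(u² + 6)(u² - 5)

Substitute w = u² to get a quadratic in w, then factor.
u² + 6 is irreducible over ℤ (always positive, so no real roots).
u² - 5 is irreducible over ℤ (5 is not a perfect square).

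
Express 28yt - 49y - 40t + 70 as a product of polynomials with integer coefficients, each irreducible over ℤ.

(4t - 7)(7y - 10)

Group as (28yt - 49y) + (-40t + 70) = 7y(4t - 7) - 10(4t - 7).
Both groups share the factor (4t - 7).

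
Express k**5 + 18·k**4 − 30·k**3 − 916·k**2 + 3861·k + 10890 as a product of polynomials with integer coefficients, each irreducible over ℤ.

(k + 11)·(k + 15)·(k + 2)·(k**2 − 10·k + 33)

Among the possible rational roots, k = −11 is a root, giving the factor (k + 11) and quotient k**4 + 7·k**3 − 107·k**2 + 261·k + 990.
Next, k = −15 is a root, giving the factor (k + 15) and quotient k**3 − 8·k**2 + 13·k + 66.
Continuing, k = −2 is a root, so (k + 2) is a factor; dividing leaves k**2 − 10·k + 33.
The quadratic k**2 − 10·k + 33 has discriminant −32 < 0 and is irreducible over ℤ.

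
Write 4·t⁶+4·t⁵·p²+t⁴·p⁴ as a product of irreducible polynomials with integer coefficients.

t⁴·(2·t+p²)²

Every term has a factor of t⁴; factoring it out leaves 4·t²+4·t·p²+p⁴.
Recognize a perfect-square trinomial with the parts p² and 2·t.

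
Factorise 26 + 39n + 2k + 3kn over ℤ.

(3n + 2)(k + 13)

Group as (3kn + 2k) + (39n + 26) = k(3n + 2) + 13(3n + 2).
Both groups share the factor (3n + 2).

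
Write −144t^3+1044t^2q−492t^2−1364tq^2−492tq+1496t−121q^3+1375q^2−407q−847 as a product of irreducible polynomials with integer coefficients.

−(2t−11q+11)(6t−11q−7)(12t+q−11)

Group: 2t(−72t^2+126tq+150t+11q^2−114q−77) + (−11q+11)(−72t^2+126tq+150t+11q^2−114q−77); both groups contain (−72t^2+126tq+150t+11q^2−114q−77), so (2t−11q+11) is a factor with cofactor −72t^2+126tq+150t+11q^2−114q−77.
The cofactor groups again: −72t^2+126tq+150t+11q^2−114q−77 = −6t(12t+q−11) + (11q+7)(12t+q−11); both groups contain (12t+q−11), giving −(6t−11q−7)(12t+q−11).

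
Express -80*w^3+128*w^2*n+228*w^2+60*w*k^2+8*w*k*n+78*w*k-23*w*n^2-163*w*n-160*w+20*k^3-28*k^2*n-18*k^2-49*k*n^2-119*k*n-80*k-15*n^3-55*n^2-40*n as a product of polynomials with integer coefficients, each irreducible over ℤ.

Group: 4*w*(-20*w^2+10*w*k+7*w*n+32*w+10*k^2+11*k*n+16*k+3*n^2+8*n) + (2*k-5*n-5)*(-20*w^2+10*w*k+7*w*n+32*w+10*k^2+11*k*n+16*k+3*n^2+8*n); both groups contain (-20*w^2+10*w*k+7*w*n+32*w+10*k^2+11*k*n+16*k+3*n^2+8*n), so (4*w+2*k-5*n-5) is a factor with cofactor -20*w^2+10*w*k+7*w*n+32*w+10*k^2+11*k*n+16*k+3*n^2+8*n.
The cofactor groups again: -20*w^2+10*w*k+7*w*n+32*w+10*k^2+11*k*n+16*k+3*n^2+8*n = -5*w*(4*w+2*k+n) + (5*k+3*n+8)*(4*w+2*k+n); both groups contain (4*w+2*k+n), giving -(5*w-5*k-3*n-8)*(4*w+2*k+n).

-(5*w-5*k-3*n-8)*(4*w+2*k+n)*(4*w+2*k-5*n-5)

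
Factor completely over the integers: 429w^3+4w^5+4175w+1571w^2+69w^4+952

(4w+1)(w+7)(w+8)(w^2+2w+17)

By the rational root theorem, w = -7 is a root, so (w+7) is a factor; dividing leaves 4w^4+41w^3+142w^2+577w+136.
Next, w = -1/4 is a root, so (4w+1) is a factor; dividing leaves w^3+10w^2+33w+136.
Continuing, w = -8 is a root, so (w+8) is a factor; dividing leaves w^2+2w+17.
The quadratic w^2+2w+17 has discriminant -64 < 0 and is irreducible over ℤ.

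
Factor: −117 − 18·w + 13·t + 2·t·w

(2·w + 13)·(t − 9)

Group as (2·t·w + 13·t) + (−18·w − 117) = t·(2·w + 13) − 9·(2·w + 13).
Both groups share the factor (2·w + 13).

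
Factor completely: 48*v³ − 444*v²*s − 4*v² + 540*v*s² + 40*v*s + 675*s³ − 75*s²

Group: 2*v*(24*v² − 42*v*s − 2*v − 45*s² + 5*s) − 15*s*(24*v² − 42*v*s − 2*v − 45*s² + 5*s); both groups contain (24*v² − 42*v*s − 2*v − 45*s² + 5*s), so (2*v − 15*s) is a factor with cofactor 24*v² − 42*v*s − 2*v − 45*s² + 5*s.
The cofactor groups again: 24*v² − 42*v*s − 2*v − 45*s² + 5*s = 12*v*(2*v − 5*s) + (9*s − 1)*(2*v − 5*s); both groups contain (2*v − 5*s), giving (12*v + 9*s − 1)*(2*v − 5*s).

(2*v − 15*s)*(2*v − 5*s)*(12*v + 9*s − 1)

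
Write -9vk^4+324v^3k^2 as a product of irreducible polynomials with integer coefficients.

9k^2v(6v-k)(6v+k)

Every term has a factor of 9vk^2. Then 36v^2-k^2 = (6v)² − (k)².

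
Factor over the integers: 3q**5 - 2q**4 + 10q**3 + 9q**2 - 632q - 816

By the rational root theorem, q = -3 is a root, so (q + 3) is a factor; dividing leaves 3q**4 - 11q**3 + 43q**2 - 120q - 272.
Continuing, q = 4 is a root, so (q - 4) is a factor; dividing leaves 3q**3 + q**2 + 47q + 68.
Next, q = -4/3 is a root, so (3q + 4) divides it; the quotient is q**2 - q + 17.
The quadratic q**2 - q + 17 has discriminant -67 < 0 and is irreducible over ℤ.

(3q + 4)(q + 3)(q - 4)(q**2 - q + 17)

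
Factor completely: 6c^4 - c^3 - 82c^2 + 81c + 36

Testing divisors of the constant over divisors of the leading coefficient, c = -1/3 is a root, so (3c + 1) divides it; the quotient is 2c^3 - c^2 - 27c + 36.
Then c = -4 is a root, so (c + 4) is a factor; dividing leaves 2c^2 - 9c + 9.
The remaining quadratic factors as (2c - 3)(c - 3).

(2c - 3)(3c + 1)(c + 4)(c - 3)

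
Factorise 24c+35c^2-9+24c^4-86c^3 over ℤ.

Trying the rational-root candidates, c = -1/2 is a root, giving the factor (2c+1) and quotient 12c^3-49c^2+42c-9.
Continuing, c = 3/4 is a root, so (4c-3) divides it; the quotient is 3c^2-10c+3.
The remaining quadratic factors as (3c-1)(c-3).

(2c+1)(3c-1)(4c-3)(c-3)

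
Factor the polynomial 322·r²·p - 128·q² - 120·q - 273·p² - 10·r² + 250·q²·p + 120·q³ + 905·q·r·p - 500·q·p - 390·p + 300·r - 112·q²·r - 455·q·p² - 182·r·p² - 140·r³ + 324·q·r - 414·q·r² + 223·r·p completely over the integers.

Group: 5·q·(24·q² - 32·q·r + 50·q·p - 40·q - 70·r² + 161·r·p + 100·r - 91·p² - 130·p) + (2·r + 3)·(24·q² - 32·q·r + 50·q·p - 40·q - 70·r² + 161·r·p + 100·r - 91·p² - 130·p); both groups contain (24·q² - 32·q·r + 50·q·p - 40·q - 70·r² + 161·r·p + 100·r - 91·p² - 130·p), so (5·q + 2·r + 3) is a factor with cofactor 24·q² - 32·q·r + 50·q·p - 40·q - 70·r² + 161·r·p + 100·r - 91·p² - 130·p.
The cofactor groups again: 24·q² - 32·q·r + 50·q·p - 40·q - 70·r² + 161·r·p + 100·r - 91·p² - 130·p = 4·q·(6·q + 7·r - 7·p - 10) + (-10·r + 13·p)·(6·q + 7·r - 7·p - 10); both groups contain (6·q + 7·r - 7·p - 10), giving (4·q - 10·r + 13·p)·(6·q + 7·r - 7·p - 10).

(6·q + 7·r - 7·p - 10)·(4·q - 10·r + 13·p)·(5·q + 2·r + 3)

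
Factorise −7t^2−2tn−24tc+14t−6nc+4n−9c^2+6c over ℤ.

−(7t+2n+3c)(t+3c−2)

Group: −7t(t+3c−2) + (−2n−3c)(t+3c−2); both groups contain (t+3c−2).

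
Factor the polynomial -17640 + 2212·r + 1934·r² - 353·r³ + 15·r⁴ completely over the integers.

(3·r - 10)·(5·r + 14)·(r - 14)·(r - 9)

Testing divisors of the constant over divisors of the leading coefficient, r = 10/3 is a root, so (3·r - 10) is a factor; dividing leaves 5·r³ - 101·r² + 308·r + 1764.
Then r = 14 is a root, so (r - 14) divides it; the quotient is 5·r² - 31·r - 126.
The remaining quadratic factors as (5·r + 14)(r - 9).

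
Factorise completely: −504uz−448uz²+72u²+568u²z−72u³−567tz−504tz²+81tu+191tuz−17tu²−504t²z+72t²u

(8t−9u+8z+9)(9t+8u)(u−7z)

Group: u(72t²−17tu+72tz+81t−72u²+64uz+72u) − 7z(72t²−17tu+72tz+81t−72u²+64uz+72u); both groups contain (72t²−17tu+72tz+81t−72u²+64uz+72u), so (u−7z) is a factor with cofactor 72t²−17tu+72tz+81t−72u²+64uz+72u.
The cofactor groups again: 72t²−17tu+72tz+81t−72u²+64uz+72u = 9t(8t−9u+8z+9) + 8u(8t−9u+8z+9); both groups contain (8t−9u+8z+9), giving (9t+8u)(8t−9u+8z+9).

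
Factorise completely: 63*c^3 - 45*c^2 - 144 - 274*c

(3*c + 2)*(3*c - 8)*(7*c + 9)

By the rational root theorem, c = -9/7 is a root, giving the factor (7*c + 9) and quotient 9*c^2 - 18*c - 16.
The remaining quadratic factors as (3*c + 2)(3*c - 8).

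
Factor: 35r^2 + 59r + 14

(5r + 7)(7r + 2)

Need a pair with product 35·14 = 490 and sum 59: that's 49 and 10.
Split the middle term: 35r^2 + 49r + 10r + 14 = 7r(5r + 7) + 2(5r + 7).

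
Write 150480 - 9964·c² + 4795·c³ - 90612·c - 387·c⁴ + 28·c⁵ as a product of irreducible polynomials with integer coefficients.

Trying the rational-root candidates, c = -15/4 is a root, giving the factor (4·c + 15) and quotient 7·c⁴ - 123·c³ + 1660·c² - 8716·c + 10032.
Next, c = 6 is a root, giving the factor (c - 6) and quotient 7·c³ - 81·c² + 1174·c - 1672.
Next, c = 11/7 is a root, so (7·c - 11) divides it; the quotient is c² - 10·c + 152.
The quadratic c² - 10·c + 152 has discriminant -508 < 0 and is irreducible over ℤ.

(4·c + 15)·(7·c - 11)·(c - 6)·(c² - 10·c + 152)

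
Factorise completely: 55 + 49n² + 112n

(7n + 11)(7n + 5)

Need a pair with product 49·55 = 2695 and sum 112: that's 35 and 77.
Split the middle term: 49n² + 35n + 77n + 55 = 7n(7n + 5) + 11(7n + 5).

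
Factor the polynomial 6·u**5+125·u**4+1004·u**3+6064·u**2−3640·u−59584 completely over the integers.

By the rational root theorem, u = −7/2 is a root, so (2·u+7) is a factor; dividing leaves 3·u**4+52·u**3+320·u**2+1912·u−8512.
Continuing, u = 8/3 is a root, giving the factor (3·u−8) and quotient u**3+20·u**2+160·u+1064.
Then u = −14 is a root, giving the factor (u+14) and quotient u**2+6·u+76.
The quadratic u**2+6·u+76 has discriminant −268 < 0 and is irreducible over ℤ.

(2·u+7)·(3·u−8)·(u+14)·(u**2+6·u+76)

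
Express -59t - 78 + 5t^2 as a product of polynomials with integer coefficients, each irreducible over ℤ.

(5t + 6)(t - 13)

Need a pair with product 5·(-78) = -390 and sum -59: that's 6 and -65.
Split the middle term: 5t^2 + 6t - 65t - 78 = t(5t + 6) - 13(5t + 6).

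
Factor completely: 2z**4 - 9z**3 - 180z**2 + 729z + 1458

(2z + 3)(z + 9)(z - 6)(z - 9)

Trying the rational-root candidates, z = 9 is a root, so (z - 9) is a factor; dividing leaves 2z**3 + 9z**2 - 99z - 162.
Continuing, z = -9 is a root, giving the factor (z + 9) and quotient 2z**2 - 9z - 18.
The remaining quadratic factors as (z - 6)(2z + 3).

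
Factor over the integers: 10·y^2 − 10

10·(y + 1)·(y − 1)

Every term has a factor of 10. Then y^2 − 1 = (y)² − (1)².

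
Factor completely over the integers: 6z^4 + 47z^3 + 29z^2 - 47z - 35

By the rational root theorem, z = -1 is a root, giving the factor (z + 1) and quotient 6z^3 + 41z^2 - 12z - 35.
Next, z = -5/6 is a root, so (6z + 5) divides it; the quotient is z^2 + 6z - 7.
The remaining quadratic factors as (z - 1)(z + 7).

(6z + 5)(z + 1)(z + 7)(z - 1)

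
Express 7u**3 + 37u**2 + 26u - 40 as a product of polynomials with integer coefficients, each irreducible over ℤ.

(7u - 5)(u + 2)(u + 4)

Testing divisors of the constant over divisors of the leading coefficient, u = -2 is a root, so (u + 2) is a factor; dividing leaves 7u**2 + 23u - 20.
The remaining quadratic factors as (7u - 5)(u + 4).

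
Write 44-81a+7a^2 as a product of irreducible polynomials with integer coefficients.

(7a-4)(a-11)

Need a pair with product 7·44 = 308 and sum -81: that's -77 and -4.
Split the middle term: 7a^2-77a - 4a+44 = 7a(a-11) - 4(a-11).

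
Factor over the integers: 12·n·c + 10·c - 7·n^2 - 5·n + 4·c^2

Group: -n·(7·n + 2·c + 5) + 2·c·(7·n + 2·c + 5); both groups contain (7·n + 2·c + 5).

-(n - 2·c)·(7·n + 2·c + 5)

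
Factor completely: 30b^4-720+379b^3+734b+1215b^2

(2b-1)(3b+10)(5b+9)(b+8)

Among the possible rational roots, b = 1/2 is a root, so (2b-1) divides it; the quotient is 15b^3+197b^2+706b+720.
Continuing, b = -10/3 is a root, giving the factor (3b+10) and quotient 5b^2+49b+72.
The remaining quadratic factors as (5b+9)(b+8).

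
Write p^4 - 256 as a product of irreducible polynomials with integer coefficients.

(p + 4)·(p - 4)·(p^2 + 16)

Difference of squares twice: with A = p and B = 4, A⁴ − B⁴ = (A² − B²)(A² + B²), and A² − B² factors again.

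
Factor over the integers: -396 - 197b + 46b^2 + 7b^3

(7b + 11)(b + 9)(b - 4)

Trying the rational-root candidates, b = -11/7 is a root, so (7b + 11) is a factor; dividing leaves b^2 + 5b - 36.
The remaining quadratic factors as (b - 4)(b + 9).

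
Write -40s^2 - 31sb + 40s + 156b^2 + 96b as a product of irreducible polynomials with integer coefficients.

-(8s - 13b - 8)(5s + 12b)

Group: -8s(5s + 12b) + (13b + 8)(5s + 12b); both groups contain (5s + 12b).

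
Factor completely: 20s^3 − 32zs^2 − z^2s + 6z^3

(3z − 2s)(z − 2s)(2z + 5s)

Group: 3z(2z^2 + zs − 10s^2) − 2s(2z^2 + zs − 10s^2); both groups contain (2z^2 + zs − 10s^2), so (3z − 2s) is a factor with cofactor 2z^2 + zs − 10s^2.
The cofactor groups again: 2z^2 + zs − 10s^2 = 2z(z − 2s) + 5s(z − 2s); both groups contain (z − 2s), giving (2z + 5s)(z − 2s).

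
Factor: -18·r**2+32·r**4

Factor out 2·r**2, leaving 16·r**2-9, which is a difference of two squares.

2·r**2·(4·r+3)·(4·r-3)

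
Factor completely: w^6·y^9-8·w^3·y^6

Pull out the common factor w^3·y^6, leaving w^3·y^3-8.
Recognize a difference of cubes with the parts w·y and 2.

w^3·y^6·(w·y-2)·(w^2·y^2+2·w·y+4)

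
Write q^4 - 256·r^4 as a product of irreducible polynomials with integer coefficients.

(q)⁴ − (4·r)⁴ = ((q)² − (4·r)²)((q)² + (4·r)²); the first factor splits again, the second (q^2 + 16·r^2) is irreducible.

(q + 4·r)·(q - 4·r)·(q^2 + 16·r^2)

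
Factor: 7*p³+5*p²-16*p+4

(7*p-2)*(p+2)*(p-1)

Trying the rational-root candidates, p = 1 is a root, so (p-1) is a factor; dividing leaves 7*p²+12*p-4.
The remaining quadratic factors as (7*p-2)(p+2).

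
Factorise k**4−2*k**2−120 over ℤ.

Substitute u = k**2 to get a quadratic in u, then factor.
k**2+10 is irreducible over ℤ (always positive, so no real roots).
k**2−12 is irreducible over ℤ (12 is not a perfect square).

(k**2+10)*(k**2−12)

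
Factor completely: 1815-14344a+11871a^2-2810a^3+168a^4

(4a-15)(6a-11)(7a-1)(a-11)

Among the possible rational roots, a = 11 is a root, so (a-11) divides it; the quotient is 168a^3-962a^2+1289a-165.
Continuing, a = 11/6 is a root, so (6a-11) is a factor; dividing leaves 28a^2-109a+15.
The remaining quadratic factors as (4a-15)(7a-1).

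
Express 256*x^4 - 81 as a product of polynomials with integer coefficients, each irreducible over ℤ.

(4*x + 3)*(4*x - 3)*(16*x^2 + 9)

Write as (16*x^2)² − (9)², then factor 16*x^2 - 9 once more.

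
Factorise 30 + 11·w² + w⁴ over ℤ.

Substitute u = w² to get a quadratic in u, then factor.
w² + 5 is irreducible over ℤ (always positive, so no real roots).
w² + 6 is irreducible over ℤ (always positive, so no real roots).

(w² + 5)·(w² + 6)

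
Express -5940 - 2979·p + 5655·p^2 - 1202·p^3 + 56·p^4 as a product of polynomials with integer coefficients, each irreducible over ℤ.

By the rational root theorem, p = 12/7 is a root, so (7·p - 12) divides it; the quotient is 8·p^3 - 158·p^2 + 537·p + 495.
Then p = 15 is a root, so (p - 15) is a factor; dividing leaves 8·p^2 - 38·p - 33.
The remaining quadratic factors as (2·p - 11)(4·p + 3).

(2·p - 11)·(4·p + 3)·(7·p - 12)·(p - 15)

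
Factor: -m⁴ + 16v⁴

(2v - m)(2v + m)(4v² + m²)

Write as (4v²)² − (m²)², then factor 4v² - m² once more.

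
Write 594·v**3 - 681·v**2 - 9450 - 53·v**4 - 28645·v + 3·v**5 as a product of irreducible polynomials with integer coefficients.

Trying the rational-root candidates, v = -1/3 is a root, so (3·v + 1) is a factor; dividing leaves v**4 - 18·v**3 + 204·v**2 - 295·v - 9450.
Continuing, v = 10 is a root, so (v - 10) divides it; the quotient is v**3 - 8·v**2 + 124·v + 945.
Next, v = -5 is a root, so (v + 5) divides it; the quotient is v**2 - 13·v + 189.
The quadratic v**2 - 13·v + 189 has discriminant -587 < 0 and is irreducible over ℤ.

(3·v + 1)·(v + 5)·(v - 10)·(v**2 - 13·v + 189)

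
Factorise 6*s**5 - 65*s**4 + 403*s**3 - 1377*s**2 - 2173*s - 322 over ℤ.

Trying the rational-root candidates, s = 7 is a root, so (s - 7) divides it; the quotient is 6*s**4 - 23*s**3 + 242*s**2 + 317*s + 46.
Continuing, s = -1/6 is a root, so (6*s + 1) divides it; the quotient is s**3 - 4*s**2 + 41*s + 46.
Next, s = -1 is a root, so (s + 1) divides it; the quotient is s**2 - 5*s + 46.
The quadratic s**2 - 5*s + 46 has discriminant -159 < 0 and is irreducible over ℤ.

(6*s + 1)*(s + 1)*(s - 7)*(s**2 - 5*s + 46)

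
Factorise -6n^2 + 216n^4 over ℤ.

Pull out the common factor 6n^2; 36n^2 - 1 is a difference of squares.

6n^2(6n + 1)(6n - 1)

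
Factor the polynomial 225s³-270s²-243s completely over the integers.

9s(5s+3)(5s-9)

Pull out the common factor 9s, then factor the remaining trinomial.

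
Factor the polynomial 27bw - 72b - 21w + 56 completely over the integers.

Group as (27bw - 72b) + (-21w + 56) = 9b(3w - 8) - 7(3w - 8).
Both groups share the factor (3w - 8).

(3w - 8)(9b - 7)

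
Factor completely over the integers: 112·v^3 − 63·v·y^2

Pull out the common factor 7·v; 16·v^2 − 9·y^2 is a difference of squares.

7·v·(4·v + 3·y)·(4·v − 3·y)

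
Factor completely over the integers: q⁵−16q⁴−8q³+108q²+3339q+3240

(q+1)(q−15)(q−8)(q²+6q+27)

Trying the rational-root candidates, q = 8 is a root, giving the factor (q−8) and quotient q⁴−8q³−72q²−468q−405.
Next, q = 15 is a root, so (q−15) divides it; the quotient is q³+7q²+33q+27.
Continuing, q = −1 is a root, so (q+1) divides it; the quotient is q²+6q+27.
The quadratic q²+6q+27 has discriminant −72 < 0 and is irreducible over ℤ.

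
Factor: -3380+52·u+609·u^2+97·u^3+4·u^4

(4·u+13)·(u+10)·(u+13)·(u-2)

Testing divisors of the constant over divisors of the leading coefficient, u = 2 is a root, so (u-2) divides it; the quotient is 4·u^3+105·u^2+819·u+1690.
Next, u = -10 is a root, so (u+10) divides it; the quotient is 4·u^2+65·u+169.
The remaining quadratic factors as (u+13)(4·u+13).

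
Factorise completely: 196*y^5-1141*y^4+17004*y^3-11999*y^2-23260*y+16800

Trying the rational-root candidates, y = 5/4 is a root, so (4*y-5) is a factor; dividing leaves 49*y^4-224*y^3+3971*y^2+1964*y-3360.
Continuing, y = 5/7 is a root, giving the factor (7*y-5) and quotient 7*y^3-27*y^2+548*y+672.
Then y = -8/7 is a root, so (7*y+8) is a factor; dividing leaves y^2-5*y+84.
The quadratic y^2-5*y+84 has discriminant -311 < 0 and is irreducible over ℤ.

(4*y-5)*(7*y+8)*(7*y-5)*(y^2-5*y+84)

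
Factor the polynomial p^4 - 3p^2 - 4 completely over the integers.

Substitute u = p^2 to get a quadratic in u, then factor.
p^2 - 4 is a difference of squares.
p^2 + 1 is irreducible over ℤ (sum of squares).

(p + 2)(p - 2)(p^2 + 1)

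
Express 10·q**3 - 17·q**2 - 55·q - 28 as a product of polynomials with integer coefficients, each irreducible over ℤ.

Trying the rational-root candidates, q = -4/5 is a root, so (5·q + 4) divides it; the quotient is 2·q**2 - 5·q - 7.
The remaining quadratic factors as (q + 1)(2·q - 7).

(2·q - 7)·(5·q + 4)·(q + 1)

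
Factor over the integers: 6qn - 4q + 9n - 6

Group as (6qn - 4q) + (9n - 6) = 2q(3n - 2) + 3(3n - 2).
Both groups share the factor (3n - 2).

(2q + 3)(3n - 2)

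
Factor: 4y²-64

4(y+4)(y-4)

Factor out 4, leaving y²-16, which is a difference of two squares.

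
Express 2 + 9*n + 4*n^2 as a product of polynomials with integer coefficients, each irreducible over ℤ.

Need a pair with product 4·2 = 8 and sum 9: that's 8 and 1.
Split the middle term: 4*n^2 + 8*n + n + 2 = 4*n*(n + 2) + (n + 2).

(4*n + 1)*(n + 2)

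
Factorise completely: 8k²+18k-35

(2k+7)(4k-5)

Need a pair with product 8·(-35) = -280 and sum 18: that's 28 and -10.
Split the middle term: 8k²+28k - 10k-35 = 4k(2k+7) - 5(2k+7).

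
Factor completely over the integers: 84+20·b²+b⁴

(b²+14)·(b²+6)

Substitute u = b² to get a quadratic in u, then factor.
b²+14 is irreducible over ℤ (always positive, so no real roots).
b²+6 is irreducible over ℤ (always positive, so no real roots).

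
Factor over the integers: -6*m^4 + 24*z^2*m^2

Every term has a factor of 6*m^2. Then 4*z^2 - m^2 = (2*z)² − (m)².

6*m^2*(2*z - m)*(2*z + m)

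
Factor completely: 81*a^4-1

Difference of squares twice: with A = 3*a and B = 1, A⁴ − B⁴ = (A² − B²)(A² + B²), and A² − B² factors again.

(3*a+1)*(3*a-1)*(9*a^2+1)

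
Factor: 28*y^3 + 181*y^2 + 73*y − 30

(4*y − 1)*(7*y + 5)*(y + 6)

Trying the rational-root candidates, y = −5/7 is a root, so (7*y + 5) is a factor; dividing leaves 4*y^2 + 23*y − 6.
The remaining quadratic factors as (4*y − 1)(y + 6).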